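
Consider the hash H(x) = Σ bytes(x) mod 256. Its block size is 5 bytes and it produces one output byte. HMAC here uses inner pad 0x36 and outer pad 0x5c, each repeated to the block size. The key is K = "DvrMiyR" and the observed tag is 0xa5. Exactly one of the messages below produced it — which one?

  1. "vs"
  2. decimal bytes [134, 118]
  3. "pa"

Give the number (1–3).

Key "DvrMiyR" = 44 76 72 4d 69 79 52 is 7 bytes > B = 5, so hash it first: H(key) = ad, then zero-pad to 5 bytes: K' = ad 00 00 00 00.
K' ⊕ ipad = 9b 36 36 36 36; K' ⊕ opad = f1 5c 5c 5c 5c.
m1: inner = H(9b 36 36 36 36 76 73) = 5c; tag = H(f1 5c 5c 5c 5c 5c) = bd
m2: inner = H(9b 36 36 36 36 86 76) = 6f; tag = H(f1 5c 5c 5c 5c 6f) = d0
m3: inner = H(9b 36 36 36 36 70 61) = 44; tag = H(f1 5c 5c 5c 5c 44) = a5 ← matches

3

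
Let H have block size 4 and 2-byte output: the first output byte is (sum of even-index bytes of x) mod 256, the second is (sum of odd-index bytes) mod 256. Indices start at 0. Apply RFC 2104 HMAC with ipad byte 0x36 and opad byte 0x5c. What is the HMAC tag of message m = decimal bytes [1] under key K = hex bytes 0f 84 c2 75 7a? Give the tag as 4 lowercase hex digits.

2706

Key hex bytes 0f 84 c2 75 7a is 5 bytes > B = 4, so hash it first: H(key) = 4b f9, then zero-pad to 4 bytes: K' = 4b f9 00 00.
K' ⊕ ipad = 7d cf 36 36.  K' ⊕ opad = 17 a5 5c 5c.
Inner input = (K'⊕ipad) ∥ m = 7d cf 36 36 ∥ 01.
Inner hash: even-index sum = 180 mod 256 = 180; odd-index sum = 261 mod 256 = 5 → b4 05.
Outer input = (K'⊕opad) ∥ inner = 17 a5 5c 5c ∥ b4 05.
Outer hash (tag): even-index sum = 295 mod 256 = 39; odd-index sum = 262 mod 256 = 6 → 27 06.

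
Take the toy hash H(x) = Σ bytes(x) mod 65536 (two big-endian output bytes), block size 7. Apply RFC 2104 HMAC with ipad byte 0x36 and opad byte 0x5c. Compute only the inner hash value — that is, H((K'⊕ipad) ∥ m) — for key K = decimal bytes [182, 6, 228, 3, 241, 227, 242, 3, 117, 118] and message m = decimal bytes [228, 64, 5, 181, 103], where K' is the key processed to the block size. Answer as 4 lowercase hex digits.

Key decimal bytes [182, 6, 228, 3, 241, 227, 242, 3, 117, 118] = b6 06 e4 03 f1 e3 f2 03 75 76 is 10 bytes > B = 7, so hash it first: H(key) = 05 57, then zero-pad to 7 bytes: K' = 05 57 00 00 00 00 00.
K' ⊕ ipad = 33 61 36 36 36 36 36.
Inner input = 33 61 36 36 36 36 36 ∥ e4 40 05 b5 67.
Inner hash: sum = 51+97+54+54+54+54+54+228+64+5+181+103 = 999 → 03 e7.

03e7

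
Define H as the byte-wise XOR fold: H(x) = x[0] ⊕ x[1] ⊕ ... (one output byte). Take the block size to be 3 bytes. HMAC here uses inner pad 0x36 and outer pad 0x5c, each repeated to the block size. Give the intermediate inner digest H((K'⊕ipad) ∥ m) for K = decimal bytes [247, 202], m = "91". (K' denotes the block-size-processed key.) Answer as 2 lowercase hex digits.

03

Key decimal bytes [247, 202] = f7 ca is 2 bytes ≤ B = 3; zero-pad to 3 bytes: K' = f7 ca 00.
K' ⊕ ipad = c1 fc 36.
Inner input = c1 fc 36 ∥ 39 31.
Inner hash: XOR c1⊕fc⊕36⊕39⊕31 = 03.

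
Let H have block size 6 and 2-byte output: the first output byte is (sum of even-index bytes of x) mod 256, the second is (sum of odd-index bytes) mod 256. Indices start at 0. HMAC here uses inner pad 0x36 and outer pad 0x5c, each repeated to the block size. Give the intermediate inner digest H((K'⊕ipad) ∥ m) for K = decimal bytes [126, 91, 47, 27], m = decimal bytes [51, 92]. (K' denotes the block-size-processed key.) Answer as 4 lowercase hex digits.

ca2c

Key decimal bytes [126, 91, 47, 27] = 7e 5b 2f 1b is 4 bytes ≤ B = 6; zero-pad to 6 bytes: K' = 7e 5b 2f 1b 00 00.
K' ⊕ ipad = 48 6d 19 2d 36 36.
Inner input = 48 6d 19 2d 36 36 ∥ 33 5c.
Inner hash: even-index sum = 202 mod 256 = 202; odd-index sum = 300 mod 256 = 44 → ca 2c.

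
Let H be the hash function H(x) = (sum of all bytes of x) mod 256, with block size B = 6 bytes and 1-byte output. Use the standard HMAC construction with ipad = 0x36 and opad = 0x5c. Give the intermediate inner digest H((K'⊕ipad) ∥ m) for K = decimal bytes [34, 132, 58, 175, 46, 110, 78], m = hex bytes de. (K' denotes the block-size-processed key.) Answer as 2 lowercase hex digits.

Key decimal bytes [34, 132, 58, 175, 46, 110, 78] = 22 84 3a af 2e 6e 4e is 7 bytes > B = 6, so hash it first: H(key) = 79, then zero-pad to 6 bytes: K' = 79 00 00 00 00 00.
K' ⊕ ipad = 4f 36 36 36 36 36.
Inner input = 4f 36 36 36 36 36 ∥ de.
Inner hash: sum = 79+54+54+54+54+54+222 = 571; mod 256 = 59 → 3b.

3b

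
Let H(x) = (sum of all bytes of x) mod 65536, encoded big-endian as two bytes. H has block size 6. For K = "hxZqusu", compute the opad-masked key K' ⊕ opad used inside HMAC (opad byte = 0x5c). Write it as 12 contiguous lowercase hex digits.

5f545c5c5c5c

Key "hxZqusu" = 68 78 5a 71 75 73 75 is 7 bytes > B = 6, so hash it first: H(key) = 03 08, then zero-pad to 6 bytes: K' = 03 08 00 00 00 00.
XOR each byte with 0x5c: 03⊕5c=5f, 08⊕5c=54, 00⊕5c=5c, 00⊕5c=5c, 00⊕5c=5c, 00⊕5c=5c.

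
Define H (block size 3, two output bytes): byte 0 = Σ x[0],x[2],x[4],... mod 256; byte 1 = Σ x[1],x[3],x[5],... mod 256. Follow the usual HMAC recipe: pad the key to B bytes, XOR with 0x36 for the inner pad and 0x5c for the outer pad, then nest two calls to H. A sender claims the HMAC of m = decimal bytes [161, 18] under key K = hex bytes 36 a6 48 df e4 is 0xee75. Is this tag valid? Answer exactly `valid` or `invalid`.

Key hex bytes 36 a6 48 df e4 is 5 bytes > B = 3, so hash it first: H(key) = 62 85, then zero-pad to 3 bytes: K' = 62 85 00.
K' ⊕ ipad = 54 b3 36; K' ⊕ opad = 3e d9 5c.
Inner hash: even-index sum = 156 mod 256 = 156; odd-index sum = 340 mod 256 = 84 → 9c 54.
Outer hash (recomputed tag): even-index sum = 238 mod 256 = 238; odd-index sum = 373 mod 256 = 117 → ee 75.
Recomputed tag = ee75; claimed = ee75 → match.

valid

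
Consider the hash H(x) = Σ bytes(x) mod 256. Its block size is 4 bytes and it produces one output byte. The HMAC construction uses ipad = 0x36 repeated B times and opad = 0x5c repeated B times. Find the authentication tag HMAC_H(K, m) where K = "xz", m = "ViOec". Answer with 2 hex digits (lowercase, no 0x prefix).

de

Key "xz" = 78 7a is 2 bytes ≤ B = 4; zero-pad to 4 bytes: K' = 78 7a 00 00.
K' ⊕ ipad = 4e 4c 36 36.  K' ⊕ opad = 24 26 5c 5c.
Inner input = (K'⊕ipad) ∥ m = 4e 4c 36 36 ∥ 56 69 4f 65 63.
Inner hash: sum = 78+76+54+54+86+105+79+101+99 = 732; mod 256 = 220 → dc.
Outer input = (K'⊕opad) ∥ inner = 24 26 5c 5c ∥ dc.
Outer hash (tag): sum = 36+38+92+92+220 = 478; mod 256 = 222 → de.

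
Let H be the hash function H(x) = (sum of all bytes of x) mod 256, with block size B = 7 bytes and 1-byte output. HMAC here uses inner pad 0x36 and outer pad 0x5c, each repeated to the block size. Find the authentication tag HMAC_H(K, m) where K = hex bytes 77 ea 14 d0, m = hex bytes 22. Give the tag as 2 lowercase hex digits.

b2

Key hex bytes 77 ea 14 d0 is 4 bytes ≤ B = 7; zero-pad to 7 bytes: K' = 77 ea 14 d0 00 00 00.
K' ⊕ ipad = 41 dc 22 e6 36 36 36.  K' ⊕ opad = 2b b6 48 8c 5c 5c 5c.
Inner input = (K'⊕ipad) ∥ m = 41 dc 22 e6 36 36 36 ∥ 22.
Inner hash: sum = 65+220+34+230+54+54+54+34 = 745; mod 256 = 233 → e9.
Outer input = (K'⊕opad) ∥ inner = 2b b6 48 8c 5c 5c 5c ∥ e9.
Outer hash (tag): sum = 43+182+72+140+92+92+92+233 = 946; mod 256 = 178 → b2.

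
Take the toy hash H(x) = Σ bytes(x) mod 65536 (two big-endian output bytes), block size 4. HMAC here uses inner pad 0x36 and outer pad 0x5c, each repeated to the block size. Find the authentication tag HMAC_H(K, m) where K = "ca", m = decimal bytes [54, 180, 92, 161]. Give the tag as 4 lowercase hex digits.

0235

Key "ca" = 63 61 is 2 bytes ≤ B = 4; zero-pad to 4 bytes: K' = 63 61 00 00.
K' ⊕ ipad = 55 57 36 36.  K' ⊕ opad = 3f 3d 5c 5c.
Inner input = (K'⊕ipad) ∥ m = 55 57 36 36 ∥ 36 b4 5c a1.
Inner hash: sum = 85+87+54+54+54+180+92+161 = 767 → 02 ff.
Outer input = (K'⊕opad) ∥ inner = 3f 3d 5c 5c ∥ 02 ff.
Outer hash (tag): sum = 63+61+92+92+2+255 = 565 → 02 35.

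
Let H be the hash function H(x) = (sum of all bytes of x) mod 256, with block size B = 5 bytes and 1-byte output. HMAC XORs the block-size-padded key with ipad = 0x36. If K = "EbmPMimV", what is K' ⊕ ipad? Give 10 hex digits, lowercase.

eb36363636

Key "EbmPMimV" = 45 62 6d 50 4d 69 6d 56 is 8 bytes > B = 5, so hash it first: H(key) = dd, then zero-pad to 5 bytes: K' = dd 00 00 00 00.
XOR each byte with 0x36: dd⊕36=eb, 00⊕36=36, 00⊕36=36, 00⊕36=36, 00⊕36=36.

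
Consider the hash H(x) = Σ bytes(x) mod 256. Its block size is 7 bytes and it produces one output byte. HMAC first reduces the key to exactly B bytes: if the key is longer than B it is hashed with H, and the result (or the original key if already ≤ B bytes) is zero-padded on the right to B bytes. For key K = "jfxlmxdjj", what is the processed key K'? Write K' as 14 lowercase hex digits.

|K| = 9 > B = 7, so first hash the key.
H(K): sum = 106+102+120+108+109+120+100+106+106 = 977; mod 256 = 209 → d1.
Zero-pad H(K) = d1 to 7 bytes: K' = d1 00 00 00 00 00 00.

d1000000000000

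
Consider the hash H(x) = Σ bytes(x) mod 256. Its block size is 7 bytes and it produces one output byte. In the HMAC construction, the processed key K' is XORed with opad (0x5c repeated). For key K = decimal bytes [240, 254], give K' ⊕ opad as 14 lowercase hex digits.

Key decimal bytes [240, 254] = f0 fe is 2 bytes ≤ B = 7; zero-pad to 7 bytes: K' = f0 fe 00 00 00 00 00.
XOR each byte with 0x5c: f0⊕5c=ac, fe⊕5c=a2, 00⊕5c=5c, 00⊕5c=5c, 00⊕5c=5c, 00⊕5c=5c, 00⊕5c=5c.

aca25c5c5c5c5c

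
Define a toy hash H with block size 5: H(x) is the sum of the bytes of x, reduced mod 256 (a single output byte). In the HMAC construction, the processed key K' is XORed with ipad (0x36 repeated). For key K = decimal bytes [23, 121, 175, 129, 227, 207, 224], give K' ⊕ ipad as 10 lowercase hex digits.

Key decimal bytes [23, 121, 175, 129, 227, 207, 224] = 17 79 af 81 e3 cf e0 is 7 bytes > B = 5, so hash it first: H(key) = 52, then zero-pad to 5 bytes: K' = 52 00 00 00 00.
XOR each byte with 0x36: 52⊕36=64, 00⊕36=36, 00⊕36=36, 00⊕36=36, 00⊕36=36.

6436363636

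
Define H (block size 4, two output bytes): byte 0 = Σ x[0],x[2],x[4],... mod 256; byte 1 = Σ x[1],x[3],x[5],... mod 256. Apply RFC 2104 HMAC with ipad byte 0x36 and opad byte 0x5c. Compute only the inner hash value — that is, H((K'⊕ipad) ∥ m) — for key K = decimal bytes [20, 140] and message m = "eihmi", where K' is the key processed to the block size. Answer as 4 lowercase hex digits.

Key decimal bytes [20, 140] = 14 8c is 2 bytes ≤ B = 4; zero-pad to 4 bytes: K' = 14 8c 00 00.
K' ⊕ ipad = 22 ba 36 36.
Inner input = 22 ba 36 36 ∥ 65 69 68 6d 69.
Inner hash: even-index sum = 398 mod 256 = 142; odd-index sum = 454 mod 256 = 198 → 8e c6.

8ec6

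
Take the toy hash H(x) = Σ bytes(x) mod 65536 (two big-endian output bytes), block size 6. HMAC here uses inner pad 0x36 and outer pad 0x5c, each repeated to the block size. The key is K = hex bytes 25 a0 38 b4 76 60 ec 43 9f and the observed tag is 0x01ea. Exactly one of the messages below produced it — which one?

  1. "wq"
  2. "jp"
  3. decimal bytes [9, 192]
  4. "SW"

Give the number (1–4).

4

Key hex bytes 25 a0 38 b4 76 60 ec 43 9f is 9 bytes > B = 6, so hash it first: H(key) = 04 55, then zero-pad to 6 bytes: K' = 04 55 00 00 00 00.
K' ⊕ ipad = 32 63 36 36 36 36; K' ⊕ opad = 58 09 5c 5c 5c 5c.
m1: inner = H(32 63 36 36 36 36 77 71) = 02 55; tag = H(58 09 5c 5c 5c 5c 02 55) = 0228
m2: inner = H(32 63 36 36 36 36 6a 70) = 02 47; tag = H(58 09 5c 5c 5c 5c 02 47) = 021a
m3: inner = H(32 63 36 36 36 36 09 c0) = 02 36; tag = H(58 09 5c 5c 5c 5c 02 36) = 0209
m4: inner = H(32 63 36 36 36 36 53 57) = 02 17; tag = H(58 09 5c 5c 5c 5c 02 17) = 01ea ← matches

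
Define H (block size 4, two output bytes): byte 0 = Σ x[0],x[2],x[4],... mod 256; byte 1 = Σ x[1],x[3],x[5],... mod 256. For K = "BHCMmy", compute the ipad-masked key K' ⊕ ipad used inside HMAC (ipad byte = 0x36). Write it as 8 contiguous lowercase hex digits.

Key "BHCMmy" = 42 48 43 4d 6d 79 is 6 bytes > B = 4, so hash it first: H(key) = f2 0e, then zero-pad to 4 bytes: K' = f2 0e 00 00.
XOR each byte with 0x36: f2⊕36=c4, 0e⊕36=38, 00⊕36=36, 00⊕36=36.

c4383636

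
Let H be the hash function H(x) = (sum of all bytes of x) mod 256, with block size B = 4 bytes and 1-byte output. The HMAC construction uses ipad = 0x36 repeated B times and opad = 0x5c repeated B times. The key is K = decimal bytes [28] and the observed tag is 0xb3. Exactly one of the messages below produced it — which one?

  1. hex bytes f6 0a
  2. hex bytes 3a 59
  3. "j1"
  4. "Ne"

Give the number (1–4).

2

Key decimal bytes [28] = 1c is 1 byte ≤ B = 4; zero-pad to 4 bytes: K' = 1c 00 00 00.
K' ⊕ ipad = 2a 36 36 36; K' ⊕ opad = 40 5c 5c 5c.
m1: inner = H(2a 36 36 36 f6 0a) = cc; tag = H(40 5c 5c 5c cc) = 20
m2: inner = H(2a 36 36 36 3a 59) = 5f; tag = H(40 5c 5c 5c 5f) = b3 ← matches
m3: inner = H(2a 36 36 36 6a 31) = 67; tag = H(40 5c 5c 5c 67) = bb
m4: inner = H(2a 36 36 36 4e 65) = 7f; tag = H(40 5c 5c 5c 7f) = d3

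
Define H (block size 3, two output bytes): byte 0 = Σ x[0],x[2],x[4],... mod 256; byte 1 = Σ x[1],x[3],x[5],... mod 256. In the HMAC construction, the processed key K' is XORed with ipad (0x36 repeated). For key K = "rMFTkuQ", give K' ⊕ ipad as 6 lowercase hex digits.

422036

Key "rMFTkuQ" = 72 4d 46 54 6b 75 51 is 7 bytes > B = 3, so hash it first: H(key) = 74 16, then zero-pad to 3 bytes: K' = 74 16 00.
XOR each byte with 0x36: 74⊕36=42, 16⊕36=20, 00⊕36=36.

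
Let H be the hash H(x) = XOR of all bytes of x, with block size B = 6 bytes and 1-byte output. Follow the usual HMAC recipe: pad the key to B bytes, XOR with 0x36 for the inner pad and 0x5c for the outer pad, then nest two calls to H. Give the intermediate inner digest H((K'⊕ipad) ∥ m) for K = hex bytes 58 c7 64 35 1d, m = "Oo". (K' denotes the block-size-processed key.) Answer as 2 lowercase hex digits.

f3

Key hex bytes 58 c7 64 35 1d is 5 bytes ≤ B = 6; zero-pad to 6 bytes: K' = 58 c7 64 35 1d 00.
K' ⊕ ipad = 6e f1 52 03 2b 36.
Inner input = 6e f1 52 03 2b 36 ∥ 4f 6f.
Inner hash: XOR 6e⊕f1⊕52⊕03⊕2b⊕36⊕4f⊕6f = f3.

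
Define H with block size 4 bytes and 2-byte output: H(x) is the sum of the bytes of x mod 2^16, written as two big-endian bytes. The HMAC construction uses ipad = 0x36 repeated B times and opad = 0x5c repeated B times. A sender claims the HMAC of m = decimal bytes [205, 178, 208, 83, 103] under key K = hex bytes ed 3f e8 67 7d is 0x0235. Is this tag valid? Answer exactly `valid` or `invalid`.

valid

Key hex bytes ed 3f e8 67 7d is 5 bytes > B = 4, so hash it first: H(key) = 02 f8, then zero-pad to 4 bytes: K' = 02 f8 00 00.
K' ⊕ ipad = 34 ce 36 36; K' ⊕ opad = 5e a4 5c 5c.
Inner hash: sum = 52+206+54+54+205+178+208+83+103 = 1143 → 04 77.
Outer hash (recomputed tag): sum = 94+164+92+92+4+119 = 565 → 02 35.
Recomputed tag = 0235; claimed = 0235 → match.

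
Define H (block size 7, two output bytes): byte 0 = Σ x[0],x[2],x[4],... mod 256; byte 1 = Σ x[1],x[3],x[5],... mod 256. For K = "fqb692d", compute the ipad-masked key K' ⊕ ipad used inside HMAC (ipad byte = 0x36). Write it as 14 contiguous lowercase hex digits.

Key "fqb692d" = 66 71 62 36 39 32 64 is exactly B = 7 bytes: K' = 66 71 62 36 39 32 64.
XOR each byte with 0x36: 66⊕36=50, 71⊕36=47, 62⊕36=54, 36⊕36=00, 39⊕36=0f, 32⊕36=04, 64⊕36=52.

504754000f0452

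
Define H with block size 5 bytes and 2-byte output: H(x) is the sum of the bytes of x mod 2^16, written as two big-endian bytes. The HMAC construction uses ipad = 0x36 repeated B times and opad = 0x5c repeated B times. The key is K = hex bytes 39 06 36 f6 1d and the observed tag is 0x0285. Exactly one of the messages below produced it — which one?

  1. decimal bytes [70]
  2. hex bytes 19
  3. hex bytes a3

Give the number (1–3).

1

Key hex bytes 39 06 36 f6 1d is exactly B = 5 bytes: K' = 39 06 36 f6 1d.
K' ⊕ ipad = 0f 30 00 c0 2b; K' ⊕ opad = 65 5a 6a aa 41.
m1: inner = H(0f 30 00 c0 2b 46) = 01 70; tag = H(65 5a 6a aa 41 01 70) = 0285 ← matches
m2: inner = H(0f 30 00 c0 2b 19) = 01 43; tag = H(65 5a 6a aa 41 01 43) = 0258
m3: inner = H(0f 30 00 c0 2b a3) = 01 cd; tag = H(65 5a 6a aa 41 01 cd) = 02e2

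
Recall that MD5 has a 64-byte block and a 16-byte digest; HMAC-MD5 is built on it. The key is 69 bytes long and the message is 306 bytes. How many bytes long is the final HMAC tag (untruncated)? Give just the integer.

16

The tag is one MD5 digest: 16 bytes.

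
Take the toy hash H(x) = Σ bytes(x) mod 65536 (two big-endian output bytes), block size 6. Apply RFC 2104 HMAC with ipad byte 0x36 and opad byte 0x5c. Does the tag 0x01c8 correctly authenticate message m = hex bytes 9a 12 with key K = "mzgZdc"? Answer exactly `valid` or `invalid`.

Key "mzgZdc" = 6d 7a 67 5a 64 63 is exactly B = 6 bytes: K' = 6d 7a 67 5a 64 63.
K' ⊕ ipad = 5b 4c 51 6c 52 55; K' ⊕ opad = 31 26 3b 06 38 3f.
Inner hash: sum = 91+76+81+108+82+85+154+18 = 695 → 02 b7.
Outer hash (recomputed tag): sum = 49+38+59+6+56+63+2+183 = 456 → 01 c8.
Recomputed tag = 01c8; claimed = 01c8 → match.

valid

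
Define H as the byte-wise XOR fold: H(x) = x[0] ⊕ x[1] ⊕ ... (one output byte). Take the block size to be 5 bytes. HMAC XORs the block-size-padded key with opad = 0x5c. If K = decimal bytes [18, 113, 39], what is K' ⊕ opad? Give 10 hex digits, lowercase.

4e2d7b5c5c

Key decimal bytes [18, 113, 39] = 12 71 27 is 3 bytes ≤ B = 5; zero-pad to 5 bytes: K' = 12 71 27 00 00.
XOR each byte with 0x5c: 12⊕5c=4e, 71⊕5c=2d, 27⊕5c=7b, 00⊕5c=5c, 00⊕5c=5c.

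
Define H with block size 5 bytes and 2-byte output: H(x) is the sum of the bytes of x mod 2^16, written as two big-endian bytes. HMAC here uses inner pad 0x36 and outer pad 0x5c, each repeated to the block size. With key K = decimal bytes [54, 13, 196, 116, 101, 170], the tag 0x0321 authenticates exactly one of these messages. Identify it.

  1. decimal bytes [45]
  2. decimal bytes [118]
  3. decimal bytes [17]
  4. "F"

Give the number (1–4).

Key decimal bytes [54, 13, 196, 116, 101, 170] = 36 0d c4 74 65 aa is 6 bytes > B = 5, so hash it first: H(key) = 02 8a, then zero-pad to 5 bytes: K' = 02 8a 00 00 00.
K' ⊕ ipad = 34 bc 36 36 36; K' ⊕ opad = 5e d6 5c 5c 5c.
m1: inner = H(34 bc 36 36 36 2d) = 01 bf; tag = H(5e d6 5c 5c 5c 01 bf) = 0308
m2: inner = H(34 bc 36 36 36 76) = 02 08; tag = H(5e d6 5c 5c 5c 02 08) = 0252
m3: inner = H(34 bc 36 36 36 11) = 01 a3; tag = H(5e d6 5c 5c 5c 01 a3) = 02ec
m4: inner = H(34 bc 36 36 36 46) = 01 d8; tag = H(5e d6 5c 5c 5c 01 d8) = 0321 ← matches

4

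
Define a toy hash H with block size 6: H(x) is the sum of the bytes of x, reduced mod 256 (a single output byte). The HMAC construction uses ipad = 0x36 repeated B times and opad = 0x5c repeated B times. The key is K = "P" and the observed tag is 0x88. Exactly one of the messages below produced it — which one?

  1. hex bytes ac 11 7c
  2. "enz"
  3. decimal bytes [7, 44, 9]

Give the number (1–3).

Key "P" = 50 is 1 byte ≤ B = 6; zero-pad to 6 bytes: K' = 50 00 00 00 00 00.
K' ⊕ ipad = 66 36 36 36 36 36; K' ⊕ opad = 0c 5c 5c 5c 5c 5c.
m1: inner = H(66 36 36 36 36 36 ac 11 7c) = ad; tag = H(0c 5c 5c 5c 5c 5c ad) = 85
m2: inner = H(66 36 36 36 36 36 65 6e 7a) = c1; tag = H(0c 5c 5c 5c 5c 5c c1) = 99
m3: inner = H(66 36 36 36 36 36 07 2c 09) = b0; tag = H(0c 5c 5c 5c 5c 5c b0) = 88 ← matches

3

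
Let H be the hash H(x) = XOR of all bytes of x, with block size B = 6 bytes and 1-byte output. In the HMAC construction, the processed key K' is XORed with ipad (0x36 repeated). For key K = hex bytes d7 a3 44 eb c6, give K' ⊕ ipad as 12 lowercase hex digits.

e19572ddf036

Key hex bytes d7 a3 44 eb c6 is 5 bytes ≤ B = 6; zero-pad to 6 bytes: K' = d7 a3 44 eb c6 00.
XOR each byte with 0x36: d7⊕36=e1, a3⊕36=95, 44⊕36=72, eb⊕36=dd, c6⊕36=f0, 00⊕36=36.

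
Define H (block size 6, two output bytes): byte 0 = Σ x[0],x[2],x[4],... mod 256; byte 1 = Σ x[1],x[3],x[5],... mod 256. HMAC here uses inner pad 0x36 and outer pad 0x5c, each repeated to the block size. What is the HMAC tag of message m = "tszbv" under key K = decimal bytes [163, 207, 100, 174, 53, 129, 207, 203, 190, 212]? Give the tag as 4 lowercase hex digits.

Key decimal bytes [163, 207, 100, 174, 53, 129, 207, 203, 190, 212] = a3 cf 64 ae 35 81 cf cb be d4 is 10 bytes > B = 6, so hash it first: H(key) = c9 9d, then zero-pad to 6 bytes: K' = c9 9d 00 00 00 00.
K' ⊕ ipad = ff ab 36 36 36 36.  K' ⊕ opad = 95 c1 5c 5c 5c 5c.
Inner input = (K'⊕ipad) ∥ m = ff ab 36 36 36 36 ∥ 74 73 7a 62 76.
Inner hash: even-index sum = 719 mod 256 = 207; odd-index sum = 492 mod 256 = 236 → cf ec.
Outer input = (K'⊕opad) ∥ inner = 95 c1 5c 5c 5c 5c ∥ cf ec.
Outer hash (tag): even-index sum = 540 mod 256 = 28; odd-index sum = 613 mod 256 = 101 → 1c 65.

1c65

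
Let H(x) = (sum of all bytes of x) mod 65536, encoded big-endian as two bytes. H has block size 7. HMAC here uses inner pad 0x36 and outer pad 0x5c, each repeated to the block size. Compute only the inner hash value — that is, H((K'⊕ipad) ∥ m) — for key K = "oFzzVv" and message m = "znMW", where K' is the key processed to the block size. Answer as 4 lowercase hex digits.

03c3

Key "oFzzVv" = 6f 46 7a 7a 56 76 is 6 bytes ≤ B = 7; zero-pad to 7 bytes: K' = 6f 46 7a 7a 56 76 00.
K' ⊕ ipad = 59 70 4c 4c 60 40 36.
Inner input = 59 70 4c 4c 60 40 36 ∥ 7a 6e 4d 57.
Inner hash: sum = 89+112+76+76+96+64+54+122+110+77+87 = 963 → 03 c3.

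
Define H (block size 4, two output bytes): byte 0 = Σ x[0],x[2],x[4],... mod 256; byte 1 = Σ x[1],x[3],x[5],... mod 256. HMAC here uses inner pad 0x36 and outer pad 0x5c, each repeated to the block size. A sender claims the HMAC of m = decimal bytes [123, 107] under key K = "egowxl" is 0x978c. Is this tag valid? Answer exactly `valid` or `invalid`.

invalid

Key "egowxl" = 65 67 6f 77 78 6c is 6 bytes > B = 4, so hash it first: H(key) = 4c 4a, then zero-pad to 4 bytes: K' = 4c 4a 00 00.
K' ⊕ ipad = 7a 7c 36 36; K' ⊕ opad = 10 16 5c 5c.
Inner hash: even-index sum = 299 mod 256 = 43; odd-index sum = 285 mod 256 = 29 → 2b 1d.
Outer hash (recomputed tag): even-index sum = 151 mod 256 = 151; odd-index sum = 143 mod 256 = 143 → 97 8f.
Recomputed tag = 978f; claimed = 978c → mismatch.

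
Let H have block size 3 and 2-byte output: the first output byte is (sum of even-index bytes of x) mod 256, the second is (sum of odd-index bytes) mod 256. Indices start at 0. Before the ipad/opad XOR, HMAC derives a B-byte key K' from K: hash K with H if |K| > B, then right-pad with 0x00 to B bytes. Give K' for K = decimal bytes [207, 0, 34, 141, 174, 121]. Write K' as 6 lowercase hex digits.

9f0600

|K| = 6 > B = 3, so first hash the key.
H(K): even-index sum = 415 mod 256 = 159; odd-index sum = 262 mod 256 = 6 → 9f 06.
Zero-pad H(K) = 9f 06 to 3 bytes: K' = 9f 06 00.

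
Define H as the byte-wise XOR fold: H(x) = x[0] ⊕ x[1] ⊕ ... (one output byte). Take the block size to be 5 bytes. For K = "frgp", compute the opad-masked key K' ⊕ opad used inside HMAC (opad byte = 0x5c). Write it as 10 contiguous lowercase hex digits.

3a2e3b2c5c

Key "frgp" = 66 72 67 70 is 4 bytes ≤ B = 5; zero-pad to 5 bytes: K' = 66 72 67 70 00.
XOR each byte with 0x5c: 66⊕5c=3a, 72⊕5c=2e, 67⊕5c=3b, 70⊕5c=2c, 00⊕5c=5c.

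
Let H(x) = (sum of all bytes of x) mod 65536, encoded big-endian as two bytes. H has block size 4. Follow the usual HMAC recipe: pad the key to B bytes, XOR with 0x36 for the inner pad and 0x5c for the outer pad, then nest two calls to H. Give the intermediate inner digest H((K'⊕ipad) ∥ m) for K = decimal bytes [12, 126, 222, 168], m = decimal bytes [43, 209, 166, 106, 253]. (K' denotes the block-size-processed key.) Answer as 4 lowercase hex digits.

0511

Key decimal bytes [12, 126, 222, 168] = 0c 7e de a8 is exactly B = 4 bytes: K' = 0c 7e de a8.
K' ⊕ ipad = 3a 48 e8 9e.
Inner input = 3a 48 e8 9e ∥ 2b d1 a6 6a fd.
Inner hash: sum = 58+72+232+158+43+209+166+106+253 = 1297 → 05 11.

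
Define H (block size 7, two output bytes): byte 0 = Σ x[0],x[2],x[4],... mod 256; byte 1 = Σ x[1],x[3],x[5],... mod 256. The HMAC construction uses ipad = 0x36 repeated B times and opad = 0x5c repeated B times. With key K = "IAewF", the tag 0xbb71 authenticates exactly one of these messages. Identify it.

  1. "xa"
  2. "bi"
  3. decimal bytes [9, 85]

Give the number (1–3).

Key "IAewF" = 49 41 65 77 46 is 5 bytes ≤ B = 7; zero-pad to 7 bytes: K' = 49 41 65 77 46 00 00.
K' ⊕ ipad = 7f 77 53 41 70 36 36; K' ⊕ opad = 15 1d 39 2b 1a 5c 5c.
m1: inner = H(7f 77 53 41 70 36 36 78 61) = d9 66; tag = H(15 1d 39 2b 1a 5c 5c d9 66) = 2a7d
m2: inner = H(7f 77 53 41 70 36 36 62 69) = e1 50; tag = H(15 1d 39 2b 1a 5c 5c e1 50) = 1485
m3: inner = H(7f 77 53 41 70 36 36 09 55) = cd f7; tag = H(15 1d 39 2b 1a 5c 5c cd f7) = bb71 ← matches

3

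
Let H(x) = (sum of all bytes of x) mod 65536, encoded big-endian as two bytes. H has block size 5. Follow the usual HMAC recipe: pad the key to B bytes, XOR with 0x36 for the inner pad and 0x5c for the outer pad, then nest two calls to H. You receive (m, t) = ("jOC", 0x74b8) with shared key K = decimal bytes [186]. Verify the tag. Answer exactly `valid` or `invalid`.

invalid

Key decimal bytes [186] = ba is 1 byte ≤ B = 5; zero-pad to 5 bytes: K' = ba 00 00 00 00.
K' ⊕ ipad = 8c 36 36 36 36; K' ⊕ opad = e6 5c 5c 5c 5c.
Inner hash: sum = 140+54+54+54+54+106+79+67 = 608 → 02 60.
Outer hash (recomputed tag): sum = 230+92+92+92+92+2+96 = 696 → 02 b8.
Recomputed tag = 02b8; claimed = 74b8 → mismatch.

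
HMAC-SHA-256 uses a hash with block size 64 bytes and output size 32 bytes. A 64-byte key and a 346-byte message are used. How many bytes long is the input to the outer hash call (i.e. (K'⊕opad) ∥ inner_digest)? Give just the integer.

Key is 64 ≤ 64 bytes, zero-padded: |K'| = 64.
Outer input = (K'⊕opad) ∥ H(inner) → 64 + 32 = 96 bytes.

96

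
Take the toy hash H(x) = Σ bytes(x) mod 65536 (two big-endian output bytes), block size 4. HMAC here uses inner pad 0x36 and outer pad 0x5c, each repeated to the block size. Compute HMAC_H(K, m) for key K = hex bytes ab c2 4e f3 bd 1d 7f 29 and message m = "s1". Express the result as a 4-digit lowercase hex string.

Key hex bytes ab c2 4e f3 bd 1d 7f 29 is 8 bytes > B = 4, so hash it first: H(key) = 04 30, then zero-pad to 4 bytes: K' = 04 30 00 00.
K' ⊕ ipad = 32 06 36 36.  K' ⊕ opad = 58 6c 5c 5c.
Inner input = (K'⊕ipad) ∥ m = 32 06 36 36 ∥ 73 31.
Inner hash: sum = 50+6+54+54+115+49 = 328 → 01 48.
Outer input = (K'⊕opad) ∥ inner = 58 6c 5c 5c ∥ 01 48.
Outer hash (tag): sum = 88+108+92+92+1+72 = 453 → 01 c5.

01c5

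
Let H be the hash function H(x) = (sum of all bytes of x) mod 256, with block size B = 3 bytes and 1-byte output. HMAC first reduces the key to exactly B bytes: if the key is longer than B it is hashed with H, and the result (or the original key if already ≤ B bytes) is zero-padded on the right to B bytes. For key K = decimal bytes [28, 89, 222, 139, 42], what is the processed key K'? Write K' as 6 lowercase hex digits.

080000

|K| = 5 > B = 3, so first hash the key.
H(K): sum = 28+89+222+139+42 = 520; mod 256 = 8 → 08.
Zero-pad H(K) = 08 to 3 bytes: K' = 08 00 00.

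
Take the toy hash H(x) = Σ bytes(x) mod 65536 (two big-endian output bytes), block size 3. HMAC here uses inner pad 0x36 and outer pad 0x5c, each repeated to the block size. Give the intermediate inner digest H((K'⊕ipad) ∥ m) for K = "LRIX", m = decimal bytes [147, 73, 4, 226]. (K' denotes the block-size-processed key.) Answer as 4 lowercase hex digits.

0238

Key "LRIX" = 4c 52 49 58 is 4 bytes > B = 3, so hash it first: H(key) = 01 3f, then zero-pad to 3 bytes: K' = 01 3f 00.
K' ⊕ ipad = 37 09 36.
Inner input = 37 09 36 ∥ 93 49 04 e2.
Inner hash: sum = 55+9+54+147+73+4+226 = 568 → 02 38.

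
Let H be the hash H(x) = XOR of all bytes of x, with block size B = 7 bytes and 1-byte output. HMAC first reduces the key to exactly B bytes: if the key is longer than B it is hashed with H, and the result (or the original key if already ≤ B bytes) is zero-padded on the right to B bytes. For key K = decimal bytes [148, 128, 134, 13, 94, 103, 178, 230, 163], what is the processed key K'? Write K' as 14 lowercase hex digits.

51000000000000

|K| = 9 > B = 7, so first hash the key.
H(K): XOR 94⊕80⊕86⊕0d⊕5e⊕67⊕b2⊕e6⊕a3 = 51.
Zero-pad H(K) = 51 to 7 bytes: K' = 51 00 00 00 00 00 00.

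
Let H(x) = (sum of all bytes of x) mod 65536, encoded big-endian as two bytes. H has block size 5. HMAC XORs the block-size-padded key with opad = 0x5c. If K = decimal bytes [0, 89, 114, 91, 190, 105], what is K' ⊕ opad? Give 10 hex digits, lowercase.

5e115c5c5c

Key decimal bytes [0, 89, 114, 91, 190, 105] = 00 59 72 5b be 69 is 6 bytes > B = 5, so hash it first: H(key) = 02 4d, then zero-pad to 5 bytes: K' = 02 4d 00 00 00.
XOR each byte with 0x5c: 02⊕5c=5e, 4d⊕5c=11, 00⊕5c=5c, 00⊕5c=5c, 00⊕5c=5c.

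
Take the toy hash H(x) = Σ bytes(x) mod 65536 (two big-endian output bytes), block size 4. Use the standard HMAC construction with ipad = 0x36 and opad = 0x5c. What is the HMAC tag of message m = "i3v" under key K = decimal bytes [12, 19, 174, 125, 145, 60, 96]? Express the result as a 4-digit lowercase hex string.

0235

Key decimal bytes [12, 19, 174, 125, 145, 60, 96] = 0c 13 ae 7d 91 3c 60 is 7 bytes > B = 4, so hash it first: H(key) = 02 77, then zero-pad to 4 bytes: K' = 02 77 00 00.
K' ⊕ ipad = 34 41 36 36.  K' ⊕ opad = 5e 2b 5c 5c.
Inner input = (K'⊕ipad) ∥ m = 34 41 36 36 ∥ 69 33 76.
Inner hash: sum = 52+65+54+54+105+51+118 = 499 → 01 f3.
Outer input = (K'⊕opad) ∥ inner = 5e 2b 5c 5c ∥ 01 f3.
Outer hash (tag): sum = 94+43+92+92+1+243 = 565 → 02 35.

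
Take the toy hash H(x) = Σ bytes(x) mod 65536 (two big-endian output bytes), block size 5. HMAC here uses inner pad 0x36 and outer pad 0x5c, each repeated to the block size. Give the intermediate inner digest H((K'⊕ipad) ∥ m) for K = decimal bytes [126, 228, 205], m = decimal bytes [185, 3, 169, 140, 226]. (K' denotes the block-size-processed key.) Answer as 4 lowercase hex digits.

0554

Key decimal bytes [126, 228, 205] = 7e e4 cd is 3 bytes ≤ B = 5; zero-pad to 5 bytes: K' = 7e e4 cd 00 00.
K' ⊕ ipad = 48 d2 fb 36 36.
Inner input = 48 d2 fb 36 36 ∥ b9 03 a9 8c e2.
Inner hash: sum = 72+210+251+54+54+185+3+169+140+226 = 1364 → 05 54.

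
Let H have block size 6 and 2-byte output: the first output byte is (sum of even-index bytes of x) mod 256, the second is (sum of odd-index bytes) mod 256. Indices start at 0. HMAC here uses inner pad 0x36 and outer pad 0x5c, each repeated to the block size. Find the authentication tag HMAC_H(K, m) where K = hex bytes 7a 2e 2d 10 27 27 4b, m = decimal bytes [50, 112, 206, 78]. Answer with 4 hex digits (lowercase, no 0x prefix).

Key hex bytes 7a 2e 2d 10 27 27 4b is 7 bytes > B = 6, so hash it first: H(key) = 19 65, then zero-pad to 6 bytes: K' = 19 65 00 00 00 00.
K' ⊕ ipad = 2f 53 36 36 36 36.  K' ⊕ opad = 45 39 5c 5c 5c 5c.
Inner input = (K'⊕ipad) ∥ m = 2f 53 36 36 36 36 ∥ 32 70 ce 4e.
Inner hash: even-index sum = 411 mod 256 = 155; odd-index sum = 381 mod 256 = 125 → 9b 7d.
Outer input = (K'⊕opad) ∥ inner = 45 39 5c 5c 5c 5c ∥ 9b 7d.
Outer hash (tag): even-index sum = 408 mod 256 = 152; odd-index sum = 366 mod 256 = 110 → 98 6e.

986e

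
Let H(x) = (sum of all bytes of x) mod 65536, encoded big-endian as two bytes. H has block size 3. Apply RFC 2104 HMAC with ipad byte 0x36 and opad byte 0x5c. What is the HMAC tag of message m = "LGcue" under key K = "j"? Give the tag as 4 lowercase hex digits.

0188

Key "j" = 6a is 1 byte ≤ B = 3; zero-pad to 3 bytes: K' = 6a 00 00.
K' ⊕ ipad = 5c 36 36.  K' ⊕ opad = 36 5c 5c.
Inner input = (K'⊕ipad) ∥ m = 5c 36 36 ∥ 4c 47 63 75 65.
Inner hash: sum = 92+54+54+76+71+99+117+101 = 664 → 02 98.
Outer input = (K'⊕opad) ∥ inner = 36 5c 5c ∥ 02 98.
Outer hash (tag): sum = 54+92+92+2+152 = 392 → 01 88.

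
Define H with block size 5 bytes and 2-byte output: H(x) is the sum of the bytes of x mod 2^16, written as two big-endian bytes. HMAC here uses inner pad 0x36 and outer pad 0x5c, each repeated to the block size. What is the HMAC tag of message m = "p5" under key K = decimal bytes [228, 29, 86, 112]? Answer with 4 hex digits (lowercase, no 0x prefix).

Key decimal bytes [228, 29, 86, 112] = e4 1d 56 70 is 4 bytes ≤ B = 5; zero-pad to 5 bytes: K' = e4 1d 56 70 00.
K' ⊕ ipad = d2 2b 60 46 36.  K' ⊕ opad = b8 41 0a 2c 5c.
Inner input = (K'⊕ipad) ∥ m = d2 2b 60 46 36 ∥ 70 35.
Inner hash: sum = 210+43+96+70+54+112+53 = 638 → 02 7e.
Outer input = (K'⊕opad) ∥ inner = b8 41 0a 2c 5c ∥ 02 7e.
Outer hash (tag): sum = 184+65+10+44+92+2+126 = 523 → 02 0b.

020b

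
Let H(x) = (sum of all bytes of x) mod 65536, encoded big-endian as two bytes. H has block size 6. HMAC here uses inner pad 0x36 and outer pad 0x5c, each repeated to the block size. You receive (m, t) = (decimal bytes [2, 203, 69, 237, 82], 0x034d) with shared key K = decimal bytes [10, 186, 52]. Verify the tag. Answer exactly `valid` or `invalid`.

Key decimal bytes [10, 186, 52] = 0a ba 34 is 3 bytes ≤ B = 6; zero-pad to 6 bytes: K' = 0a ba 34 00 00 00.
K' ⊕ ipad = 3c 8c 02 36 36 36; K' ⊕ opad = 56 e6 68 5c 5c 5c.
Inner hash: sum = 60+140+2+54+54+54+2+203+69+237+82 = 957 → 03 bd.
Outer hash (recomputed tag): sum = 86+230+104+92+92+92+3+189 = 888 → 03 78.
Recomputed tag = 0378; claimed = 034d → mismatch.

invalid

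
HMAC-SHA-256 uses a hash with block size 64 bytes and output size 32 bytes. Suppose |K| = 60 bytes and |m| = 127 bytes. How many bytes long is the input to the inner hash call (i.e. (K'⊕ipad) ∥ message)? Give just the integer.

Key is 60 ≤ 64 bytes, zero-padded: |K'| = 64.
Inner input = (K'⊕ipad) ∥ m → 64 + 127 = 191 bytes.

191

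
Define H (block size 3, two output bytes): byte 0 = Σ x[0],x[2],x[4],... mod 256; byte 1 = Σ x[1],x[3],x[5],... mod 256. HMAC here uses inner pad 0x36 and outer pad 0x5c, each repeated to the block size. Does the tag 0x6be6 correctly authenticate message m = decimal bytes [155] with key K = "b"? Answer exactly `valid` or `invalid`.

valid

Key "b" = 62 is 1 byte ≤ B = 3; zero-pad to 3 bytes: K' = 62 00 00.
K' ⊕ ipad = 54 36 36; K' ⊕ opad = 3e 5c 5c.
Inner hash: even-index sum = 138 mod 256 = 138; odd-index sum = 209 mod 256 = 209 → 8a d1.
Outer hash (recomputed tag): even-index sum = 363 mod 256 = 107; odd-index sum = 230 mod 256 = 230 → 6b e6.
Recomputed tag = 6be6; claimed = 6be6 → match.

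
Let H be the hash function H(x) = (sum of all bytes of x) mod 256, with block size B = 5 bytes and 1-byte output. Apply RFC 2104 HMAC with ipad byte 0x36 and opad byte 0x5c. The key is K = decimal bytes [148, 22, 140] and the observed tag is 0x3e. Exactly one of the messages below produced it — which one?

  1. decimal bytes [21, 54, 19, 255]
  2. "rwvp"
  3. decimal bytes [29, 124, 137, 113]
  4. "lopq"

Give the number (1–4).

Key decimal bytes [148, 22, 140] = 94 16 8c is 3 bytes ≤ B = 5; zero-pad to 5 bytes: K' = 94 16 8c 00 00.
K' ⊕ ipad = a2 20 ba 36 36; K' ⊕ opad = c8 4a d0 5c 5c.
m1: inner = H(a2 20 ba 36 36 15 36 13 ff) = 45; tag = H(c8 4a d0 5c 5c 45) = df
m2: inner = H(a2 20 ba 36 36 72 77 76 70) = b7; tag = H(c8 4a d0 5c 5c b7) = 51
m3: inner = H(a2 20 ba 36 36 1d 7c 89 71) = 7b; tag = H(c8 4a d0 5c 5c 7b) = 15
m4: inner = H(a2 20 ba 36 36 6c 6f 70 71) = a4; tag = H(c8 4a d0 5c 5c a4) = 3e ← matches

4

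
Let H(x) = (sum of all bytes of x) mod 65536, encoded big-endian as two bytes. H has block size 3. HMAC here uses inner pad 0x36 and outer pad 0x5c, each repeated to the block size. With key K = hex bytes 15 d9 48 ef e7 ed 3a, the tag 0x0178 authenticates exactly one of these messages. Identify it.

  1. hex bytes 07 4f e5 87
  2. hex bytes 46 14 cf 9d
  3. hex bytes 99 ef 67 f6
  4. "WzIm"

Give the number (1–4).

Key hex bytes 15 d9 48 ef e7 ed 3a is 7 bytes > B = 3, so hash it first: H(key) = 04 33, then zero-pad to 3 bytes: K' = 04 33 00.
K' ⊕ ipad = 32 05 36; K' ⊕ opad = 58 6f 5c.
m1: inner = H(32 05 36 07 4f e5 87) = 02 2f; tag = H(58 6f 5c 02 2f) = 0154
m2: inner = H(32 05 36 46 14 cf 9d) = 02 33; tag = H(58 6f 5c 02 33) = 0158
m3: inner = H(32 05 36 99 ef 67 f6) = 03 52; tag = H(58 6f 5c 03 52) = 0178 ← matches
m4: inner = H(32 05 36 57 7a 49 6d) = 01 f4; tag = H(58 6f 5c 01 f4) = 0218

3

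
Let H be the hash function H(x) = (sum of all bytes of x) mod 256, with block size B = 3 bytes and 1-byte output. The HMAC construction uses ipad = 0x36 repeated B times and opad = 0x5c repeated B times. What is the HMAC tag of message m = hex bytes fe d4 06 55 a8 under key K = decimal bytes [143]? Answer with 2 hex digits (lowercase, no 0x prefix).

85

Key decimal bytes [143] = 8f is 1 byte ≤ B = 3; zero-pad to 3 bytes: K' = 8f 00 00.
K' ⊕ ipad = b9 36 36.  K' ⊕ opad = d3 5c 5c.
Inner input = (K'⊕ipad) ∥ m = b9 36 36 ∥ fe d4 06 55 a8.
Inner hash: sum = 185+54+54+254+212+6+85+168 = 1018; mod 256 = 250 → fa.
Outer input = (K'⊕opad) ∥ inner = d3 5c 5c ∥ fa.
Outer hash (tag): sum = 211+92+92+250 = 645; mod 256 = 133 → 85.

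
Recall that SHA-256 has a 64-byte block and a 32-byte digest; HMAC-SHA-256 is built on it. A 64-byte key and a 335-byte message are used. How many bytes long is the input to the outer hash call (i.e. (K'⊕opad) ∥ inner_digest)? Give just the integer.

Key is 64 ≤ 64 bytes, zero-padded: |K'| = 64.
Outer input = (K'⊕opad) ∥ H(inner) → 64 + 32 = 96 bytes.

96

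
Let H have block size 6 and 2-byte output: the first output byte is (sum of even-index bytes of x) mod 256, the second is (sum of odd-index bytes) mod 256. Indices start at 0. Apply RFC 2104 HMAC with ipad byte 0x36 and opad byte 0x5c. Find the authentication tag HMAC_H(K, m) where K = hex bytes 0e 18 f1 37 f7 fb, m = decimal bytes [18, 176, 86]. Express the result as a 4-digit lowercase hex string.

d202

Key hex bytes 0e 18 f1 37 f7 fb is exactly B = 6 bytes: K' = 0e 18 f1 37 f7 fb.
K' ⊕ ipad = 38 2e c7 01 c1 cd.  K' ⊕ opad = 52 44 ad 6b ab a7.
Inner input = (K'⊕ipad) ∥ m = 38 2e c7 01 c1 cd ∥ 12 b0 56.
Inner hash: even-index sum = 552 mod 256 = 40; odd-index sum = 428 mod 256 = 172 → 28 ac.
Outer input = (K'⊕opad) ∥ inner = 52 44 ad 6b ab a7 ∥ 28 ac.
Outer hash (tag): even-index sum = 466 mod 256 = 210; odd-index sum = 514 mod 256 = 2 → d2 02.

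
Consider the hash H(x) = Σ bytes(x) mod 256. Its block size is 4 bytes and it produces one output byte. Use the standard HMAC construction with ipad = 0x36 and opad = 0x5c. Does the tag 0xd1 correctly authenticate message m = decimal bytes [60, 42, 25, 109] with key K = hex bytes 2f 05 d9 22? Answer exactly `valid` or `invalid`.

Key hex bytes 2f 05 d9 22 is exactly B = 4 bytes: K' = 2f 05 d9 22.
K' ⊕ ipad = 19 33 ef 14; K' ⊕ opad = 73 59 85 7e.
Inner hash: sum = 25+51+239+20+60+42+25+109 = 571; mod 256 = 59 → 3b.
Outer hash (recomputed tag): sum = 115+89+133+126+59 = 522; mod 256 = 10 → 0a.
Recomputed tag = 0a; claimed = d1 → mismatch.

invalid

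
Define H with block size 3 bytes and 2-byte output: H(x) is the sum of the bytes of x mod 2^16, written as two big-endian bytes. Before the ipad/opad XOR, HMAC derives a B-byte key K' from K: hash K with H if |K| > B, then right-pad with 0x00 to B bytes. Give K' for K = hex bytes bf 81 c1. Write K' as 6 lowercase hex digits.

Key hex bytes bf 81 c1 is exactly B = 3 bytes: K' = bf 81 c1.

bf81c1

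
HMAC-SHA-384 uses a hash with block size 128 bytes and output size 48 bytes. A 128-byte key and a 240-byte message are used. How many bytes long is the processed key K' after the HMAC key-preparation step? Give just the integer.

128

Key is 128 ≤ 128 bytes, zero-padded: |K'| = 128.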